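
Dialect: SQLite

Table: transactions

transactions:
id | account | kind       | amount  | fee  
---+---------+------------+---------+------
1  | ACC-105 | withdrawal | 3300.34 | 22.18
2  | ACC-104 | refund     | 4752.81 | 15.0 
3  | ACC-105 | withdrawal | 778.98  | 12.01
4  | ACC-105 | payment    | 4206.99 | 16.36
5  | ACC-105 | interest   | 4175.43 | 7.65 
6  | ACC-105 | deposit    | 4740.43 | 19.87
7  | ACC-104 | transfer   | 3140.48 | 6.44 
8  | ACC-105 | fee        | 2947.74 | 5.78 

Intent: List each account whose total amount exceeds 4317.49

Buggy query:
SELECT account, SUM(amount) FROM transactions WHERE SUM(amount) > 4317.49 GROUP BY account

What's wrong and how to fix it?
Bug: WHERE runs before GROUP BY, so aggregates aren't available there

Fix: Use HAVING (which filters groups after aggregation) instead of WHERE

Corrected query:
SELECT account, SUM(amount) FROM transactions GROUP BY account HAVING SUM(amount) > 4317.49

Result:
account | SUM(amount)
--------+------------
ACC-104 | 7893.29    
ACC-105 | 20149.91   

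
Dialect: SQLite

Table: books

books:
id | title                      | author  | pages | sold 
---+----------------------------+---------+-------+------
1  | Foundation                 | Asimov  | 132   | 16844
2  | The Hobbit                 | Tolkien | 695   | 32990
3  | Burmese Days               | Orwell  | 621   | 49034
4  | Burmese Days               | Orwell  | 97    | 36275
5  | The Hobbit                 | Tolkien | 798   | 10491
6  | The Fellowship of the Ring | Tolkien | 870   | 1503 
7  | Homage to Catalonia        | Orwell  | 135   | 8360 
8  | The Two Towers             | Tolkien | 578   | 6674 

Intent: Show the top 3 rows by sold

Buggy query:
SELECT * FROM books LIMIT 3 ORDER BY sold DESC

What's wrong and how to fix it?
Bug: ORDER BY cannot follow LIMIT; LIMIT is the final clause

Fix: Swap the clauses: ORDER BY first, then LIMIT

Corrected query:
SELECT * FROM books ORDER BY sold DESC LIMIT 3

Result:
id | title        | author  | pages | sold 
---+--------------+---------+-------+------
3  | Burmese Days | Orwell  | 621   | 49034
4  | Burmese Days | Orwell  | 97    | 36275
2  | The Hobbit   | Tolkien | 695   | 32990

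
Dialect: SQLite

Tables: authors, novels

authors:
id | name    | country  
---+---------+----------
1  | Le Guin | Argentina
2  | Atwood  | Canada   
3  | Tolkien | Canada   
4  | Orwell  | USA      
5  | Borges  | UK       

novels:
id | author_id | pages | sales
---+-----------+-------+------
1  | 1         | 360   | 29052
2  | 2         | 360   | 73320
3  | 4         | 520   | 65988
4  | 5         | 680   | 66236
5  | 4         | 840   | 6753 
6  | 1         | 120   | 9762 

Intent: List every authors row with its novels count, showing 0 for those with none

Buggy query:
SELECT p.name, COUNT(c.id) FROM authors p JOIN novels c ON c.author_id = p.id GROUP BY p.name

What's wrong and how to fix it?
Bug: An inner join excludes parents with zero children

Fix: Switch to LEFT JOIN to retain unmatched parent rows

Corrected query:
SELECT p.name, COUNT(c.id) FROM authors p LEFT JOIN novels c ON c.author_id = p.id GROUP BY p.name

Result:
name    | COUNT(c.id)
--------+------------
Atwood  | 1          
Borges  | 1          
Le Guin | 2          
Orwell  | 2          
Tolkien | 0          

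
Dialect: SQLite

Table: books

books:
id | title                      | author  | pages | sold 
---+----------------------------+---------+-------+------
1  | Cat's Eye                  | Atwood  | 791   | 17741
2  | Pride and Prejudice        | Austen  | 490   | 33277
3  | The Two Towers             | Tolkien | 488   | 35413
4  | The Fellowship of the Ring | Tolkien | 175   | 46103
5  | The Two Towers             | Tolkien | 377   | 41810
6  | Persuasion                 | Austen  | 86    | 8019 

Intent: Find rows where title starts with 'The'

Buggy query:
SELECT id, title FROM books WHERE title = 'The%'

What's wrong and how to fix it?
Bug: '=' compares the literal string including the % character; pattern matching needs LIKE

Fix: Replace '=' with LIKE so 'The%' is treated as a pattern

Corrected query:
SELECT id, title FROM books WHERE title LIKE 'The%'

Result:
id | title                     
---+---------------------------
3  | The Two Towers            
4  | The Fellowship of the Ring
5  | The Two Towers            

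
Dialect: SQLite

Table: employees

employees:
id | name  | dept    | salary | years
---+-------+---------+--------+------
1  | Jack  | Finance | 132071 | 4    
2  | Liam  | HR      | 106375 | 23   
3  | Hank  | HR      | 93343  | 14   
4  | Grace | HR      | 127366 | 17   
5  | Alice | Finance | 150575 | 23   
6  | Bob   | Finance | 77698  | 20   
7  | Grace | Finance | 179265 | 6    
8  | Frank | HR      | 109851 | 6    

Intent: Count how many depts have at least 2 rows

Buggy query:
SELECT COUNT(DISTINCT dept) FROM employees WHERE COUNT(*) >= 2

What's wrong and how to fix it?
Bug: WHERE filters individual rows, not groups, so a group-level COUNT is invalid there

Fix: Use a subquery that GROUPs and filters with HAVING, then count its rows

Corrected query:
SELECT COUNT(*) FROM (SELECT dept FROM employees GROUP BY dept HAVING COUNT(*) >= 2)

Result:
COUNT(*)
--------
2       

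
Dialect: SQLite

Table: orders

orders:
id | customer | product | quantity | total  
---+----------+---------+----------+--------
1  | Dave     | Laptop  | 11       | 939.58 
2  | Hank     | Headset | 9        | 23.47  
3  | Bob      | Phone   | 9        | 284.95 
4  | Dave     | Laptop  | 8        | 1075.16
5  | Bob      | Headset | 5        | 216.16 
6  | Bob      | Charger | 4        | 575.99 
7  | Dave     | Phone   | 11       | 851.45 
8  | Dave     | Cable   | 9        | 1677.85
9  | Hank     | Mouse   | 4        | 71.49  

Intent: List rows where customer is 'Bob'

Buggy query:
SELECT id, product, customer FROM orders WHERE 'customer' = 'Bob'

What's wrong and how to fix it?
Bug: 'customer' in single quotes is a string literal, not the column; the comparison is literal-vs-literal and never true

Fix: Reference the column as customer without single quotes

Corrected query:
SELECT id, product, customer FROM orders WHERE customer = 'Bob'

Result:
id | product | customer
---+---------+---------
3  | Phone   | Bob     
5  | Headset | Bob     
6  | Charger | Bob     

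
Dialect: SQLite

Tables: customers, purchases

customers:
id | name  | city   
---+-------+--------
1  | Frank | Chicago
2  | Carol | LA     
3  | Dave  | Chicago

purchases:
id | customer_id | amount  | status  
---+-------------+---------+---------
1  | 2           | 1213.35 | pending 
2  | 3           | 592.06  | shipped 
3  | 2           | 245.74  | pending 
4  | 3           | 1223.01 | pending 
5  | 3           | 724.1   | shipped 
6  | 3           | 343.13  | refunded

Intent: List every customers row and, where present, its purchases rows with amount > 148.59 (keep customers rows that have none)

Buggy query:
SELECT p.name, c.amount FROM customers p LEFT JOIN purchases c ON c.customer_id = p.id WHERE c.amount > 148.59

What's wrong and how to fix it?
Bug: A WHERE condition on the right-hand table after LEFT JOIN drops unmatched parents

Fix: Move the right-table condition into the ON clause so unmatched parents are kept

Corrected query:
SELECT p.name, c.amount FROM customers p LEFT JOIN purchases c ON c.customer_id = p.id AND c.amount > 148.59

Result:
name  | amount 
------+--------
Frank | NULL   
Carol | 245.74 
Carol | 1213.35
Dave  | 343.13 
Dave  | 592.06 
Dave  | 724.1  
Dave  | 1223.01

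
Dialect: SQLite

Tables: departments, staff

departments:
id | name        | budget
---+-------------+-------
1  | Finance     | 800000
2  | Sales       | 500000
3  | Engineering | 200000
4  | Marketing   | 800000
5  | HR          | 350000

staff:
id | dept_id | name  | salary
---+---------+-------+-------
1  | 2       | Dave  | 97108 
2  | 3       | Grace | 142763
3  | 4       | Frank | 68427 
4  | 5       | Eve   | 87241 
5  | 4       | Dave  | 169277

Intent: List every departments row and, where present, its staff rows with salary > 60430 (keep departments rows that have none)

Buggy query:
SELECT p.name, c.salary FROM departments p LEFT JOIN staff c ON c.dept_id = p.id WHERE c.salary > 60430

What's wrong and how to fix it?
Bug: A WHERE condition on the right-hand table after LEFT JOIN drops unmatched parents

Fix: Put 'c.salary > 60430' in the JOIN's ON clause instead of WHERE

Corrected query:
SELECT p.name, c.salary FROM departments p LEFT JOIN staff c ON c.dept_id = p.id AND c.salary > 60430

Result:
name        | salary
------------+-------
Finance     | NULL  
Sales       | 97108 
Engineering | 142763
Marketing   | 68427 
Marketing   | 169277
HR          | 87241 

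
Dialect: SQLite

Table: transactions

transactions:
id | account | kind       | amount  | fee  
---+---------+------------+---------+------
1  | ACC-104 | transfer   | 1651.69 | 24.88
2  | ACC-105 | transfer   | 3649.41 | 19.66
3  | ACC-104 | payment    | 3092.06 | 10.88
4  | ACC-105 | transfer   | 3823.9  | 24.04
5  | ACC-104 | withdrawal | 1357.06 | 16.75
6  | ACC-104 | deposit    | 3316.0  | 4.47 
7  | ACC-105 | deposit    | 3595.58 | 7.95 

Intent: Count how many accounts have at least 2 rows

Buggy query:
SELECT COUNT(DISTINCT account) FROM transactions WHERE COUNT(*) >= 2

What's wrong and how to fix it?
Bug: COUNT(*) cannot appear in WHERE; the per-group count doesn't exist yet

Fix: Use a subquery that GROUPs and filters with HAVING, then count its rows

Corrected query:
SELECT COUNT(*) FROM (SELECT account FROM transactions GROUP BY account HAVING COUNT(*) >= 2)

Result:
COUNT(*)
--------
2       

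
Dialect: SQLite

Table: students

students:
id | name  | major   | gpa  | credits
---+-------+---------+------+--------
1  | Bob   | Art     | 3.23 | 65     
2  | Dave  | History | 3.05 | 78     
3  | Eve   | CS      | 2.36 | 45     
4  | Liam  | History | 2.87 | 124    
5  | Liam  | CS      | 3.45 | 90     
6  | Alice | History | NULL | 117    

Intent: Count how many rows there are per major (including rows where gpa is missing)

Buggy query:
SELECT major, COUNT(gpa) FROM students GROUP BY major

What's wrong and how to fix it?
Bug: COUNT(gpa) skips NULLs, so groups with missing gpa are undercounted

Fix: Use COUNT(*) to count all rows regardless of NULL

Corrected query:
SELECT major, COUNT(*) FROM students GROUP BY major

Result:
major   | COUNT(*)
--------+---------
Art     | 1       
CS      | 2       
History | 3       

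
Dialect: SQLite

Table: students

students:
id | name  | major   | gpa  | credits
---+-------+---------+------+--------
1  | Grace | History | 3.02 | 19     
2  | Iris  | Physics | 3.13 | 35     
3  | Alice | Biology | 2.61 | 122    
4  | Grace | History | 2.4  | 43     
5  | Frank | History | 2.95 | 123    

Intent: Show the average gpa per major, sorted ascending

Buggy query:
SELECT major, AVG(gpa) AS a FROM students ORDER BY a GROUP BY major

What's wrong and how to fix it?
Bug: GROUP BY must precede ORDER BY

Fix: Move ORDER BY to the end, after GROUP BY

Corrected query:
SELECT major, AVG(gpa) AS a FROM students GROUP BY major ORDER BY a

Result:
major   | a   
--------+-----
Biology | 2.61
History | 2.79
Physics | 3.13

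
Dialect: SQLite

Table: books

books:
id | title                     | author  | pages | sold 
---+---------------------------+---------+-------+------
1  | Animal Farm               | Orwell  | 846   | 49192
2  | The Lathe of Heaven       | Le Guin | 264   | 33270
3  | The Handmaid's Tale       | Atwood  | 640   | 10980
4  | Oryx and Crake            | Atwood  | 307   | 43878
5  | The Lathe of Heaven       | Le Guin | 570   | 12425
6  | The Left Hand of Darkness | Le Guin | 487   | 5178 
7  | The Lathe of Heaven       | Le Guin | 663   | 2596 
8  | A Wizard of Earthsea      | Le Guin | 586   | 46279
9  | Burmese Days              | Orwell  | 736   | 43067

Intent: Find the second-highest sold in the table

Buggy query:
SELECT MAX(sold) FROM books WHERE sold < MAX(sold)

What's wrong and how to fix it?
Bug: MAX(sold) on the right of the comparison is an aggregate-in-WHERE error

Fix: Compute the overall MAX in a subquery, then take MAX of rows below it

Corrected query:
SELECT MAX(sold) FROM books WHERE sold < (SELECT MAX(sold) FROM books)

Result:
MAX(sold)
---------
46279    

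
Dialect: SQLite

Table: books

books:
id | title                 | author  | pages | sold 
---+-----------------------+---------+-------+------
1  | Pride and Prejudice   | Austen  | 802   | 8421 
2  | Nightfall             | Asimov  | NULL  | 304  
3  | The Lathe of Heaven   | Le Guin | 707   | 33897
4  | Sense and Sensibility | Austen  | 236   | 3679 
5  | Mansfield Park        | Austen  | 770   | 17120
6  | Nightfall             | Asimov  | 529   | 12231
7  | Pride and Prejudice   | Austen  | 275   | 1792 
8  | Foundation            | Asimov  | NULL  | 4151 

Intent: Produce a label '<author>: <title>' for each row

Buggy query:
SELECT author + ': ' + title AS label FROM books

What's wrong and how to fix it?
Bug: SQLite uses || for string concatenation; + coerces text to numbers (yielding 0)

Fix: Replace + with || to concatenate text

Corrected query:
SELECT author || ': ' || title AS label FROM books

Result:
label                        
-----------------------------
Austen: Pride and Prejudice  
Asimov: Nightfall            
Le Guin: The Lathe of Heaven 
Austen: Sense and Sensibility
Austen: Mansfield Park       
Asimov: Nightfall            
Austen: Pride and Prejudice  
Asimov: Foundation           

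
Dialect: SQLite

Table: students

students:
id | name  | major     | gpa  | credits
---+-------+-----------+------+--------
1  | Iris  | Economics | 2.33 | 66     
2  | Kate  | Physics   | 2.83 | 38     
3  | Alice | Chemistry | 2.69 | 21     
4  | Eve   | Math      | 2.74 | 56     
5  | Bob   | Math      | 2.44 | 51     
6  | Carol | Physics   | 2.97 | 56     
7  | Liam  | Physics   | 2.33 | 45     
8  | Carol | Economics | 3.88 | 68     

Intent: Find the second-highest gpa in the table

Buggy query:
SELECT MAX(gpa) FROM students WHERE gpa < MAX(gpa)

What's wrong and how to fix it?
Bug: The inner MAX is an aggregate inside WHERE, which is not allowed

Fix: Put the inner MAX in a scalar subquery

Corrected query:
SELECT MAX(gpa) FROM students WHERE gpa < (SELECT MAX(gpa) FROM students)

Result:
MAX(gpa)
--------
2.97    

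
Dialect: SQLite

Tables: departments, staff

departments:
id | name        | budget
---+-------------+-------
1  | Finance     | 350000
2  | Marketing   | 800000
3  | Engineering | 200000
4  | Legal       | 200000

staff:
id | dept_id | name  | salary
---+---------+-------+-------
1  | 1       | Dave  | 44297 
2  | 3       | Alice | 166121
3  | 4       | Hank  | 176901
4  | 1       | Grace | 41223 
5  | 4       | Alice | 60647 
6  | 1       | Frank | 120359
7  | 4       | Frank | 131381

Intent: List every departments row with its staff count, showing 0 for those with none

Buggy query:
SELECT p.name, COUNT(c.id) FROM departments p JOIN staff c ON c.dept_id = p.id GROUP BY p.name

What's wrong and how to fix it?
Bug: INNER JOIN drops departments rows that have no matching staff rows

Fix: Switch to LEFT JOIN to retain unmatched parent rows

Corrected query:
SELECT p.name, COUNT(c.id) FROM departments p LEFT JOIN staff c ON c.dept_id = p.id GROUP BY p.name

Result:
name        | COUNT(c.id)
------------+------------
Engineering | 1          
Finance     | 3          
Legal       | 3          
Marketing   | 0          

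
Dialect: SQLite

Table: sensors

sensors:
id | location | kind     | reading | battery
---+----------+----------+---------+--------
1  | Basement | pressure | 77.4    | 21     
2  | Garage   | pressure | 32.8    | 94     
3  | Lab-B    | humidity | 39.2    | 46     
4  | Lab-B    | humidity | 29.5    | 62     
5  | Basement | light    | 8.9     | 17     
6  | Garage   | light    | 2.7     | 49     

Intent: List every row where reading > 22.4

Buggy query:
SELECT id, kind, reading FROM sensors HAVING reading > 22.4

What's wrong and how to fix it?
Bug: HAVING filters the output of aggregation, but this query has no GROUP BY and no aggregate functions, so SQLite rejects it (HAVING clause on a non-aggregate query); the condition here is per row

Fix: Replace HAVING with WHERE since the condition applies to individual rows

Corrected query:
SELECT id, kind, reading FROM sensors WHERE reading > 22.4

Result:
id | kind     | reading
---+----------+--------
1  | pressure | 77.4   
2  | pressure | 32.8   
3  | humidity | 39.2   
4  | humidity | 29.5   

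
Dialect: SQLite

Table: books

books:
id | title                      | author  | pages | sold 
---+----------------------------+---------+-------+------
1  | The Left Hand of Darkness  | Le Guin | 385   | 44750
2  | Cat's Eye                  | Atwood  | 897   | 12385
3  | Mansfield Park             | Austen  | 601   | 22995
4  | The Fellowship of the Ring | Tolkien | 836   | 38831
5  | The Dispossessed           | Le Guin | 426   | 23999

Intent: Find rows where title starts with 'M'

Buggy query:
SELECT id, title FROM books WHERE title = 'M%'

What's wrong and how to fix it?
Bug: '=' compares the literal string including the % character; pattern matching needs LIKE

Fix: Use LIKE for wildcard pattern matching

Corrected query:
SELECT id, title FROM books WHERE title LIKE 'M%'

Result:
id | title         
---+---------------
3  | Mansfield Park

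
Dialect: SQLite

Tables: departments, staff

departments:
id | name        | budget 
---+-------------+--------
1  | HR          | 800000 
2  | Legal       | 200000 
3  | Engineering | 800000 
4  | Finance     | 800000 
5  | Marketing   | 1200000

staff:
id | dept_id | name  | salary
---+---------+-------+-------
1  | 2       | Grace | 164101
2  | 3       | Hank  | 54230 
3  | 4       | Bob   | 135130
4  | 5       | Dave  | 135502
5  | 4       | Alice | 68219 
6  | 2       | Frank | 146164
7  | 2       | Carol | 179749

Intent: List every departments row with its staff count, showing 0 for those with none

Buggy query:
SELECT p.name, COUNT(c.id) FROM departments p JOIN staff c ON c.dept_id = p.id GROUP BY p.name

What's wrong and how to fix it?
Bug: An inner join excludes parents with zero children

Fix: Switch to LEFT JOIN to retain unmatched parent rows

Corrected query:
SELECT p.name, COUNT(c.id) FROM departments p LEFT JOIN staff c ON c.dept_id = p.id GROUP BY p.name

Result:
name        | COUNT(c.id)
------------+------------
Engineering | 1          
Finance     | 2          
HR          | 0          
Legal       | 3          
Marketing   | 1          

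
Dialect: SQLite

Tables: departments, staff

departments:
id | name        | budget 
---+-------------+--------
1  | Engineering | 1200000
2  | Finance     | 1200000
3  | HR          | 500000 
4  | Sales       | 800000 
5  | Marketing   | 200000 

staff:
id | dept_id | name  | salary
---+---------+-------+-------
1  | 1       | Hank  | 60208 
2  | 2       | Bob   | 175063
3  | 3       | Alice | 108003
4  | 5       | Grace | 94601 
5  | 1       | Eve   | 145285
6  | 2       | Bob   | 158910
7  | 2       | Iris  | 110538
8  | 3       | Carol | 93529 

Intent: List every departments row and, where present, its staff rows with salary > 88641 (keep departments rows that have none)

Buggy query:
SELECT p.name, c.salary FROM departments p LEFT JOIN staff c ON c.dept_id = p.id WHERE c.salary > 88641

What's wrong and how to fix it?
Bug: A WHERE condition on the right-hand table after LEFT JOIN drops unmatched parents

Fix: Move the right-table condition into the ON clause so unmatched parents are kept

Corrected query:
SELECT p.name, c.salary FROM departments p LEFT JOIN staff c ON c.dept_id = p.id AND c.salary > 88641

Result:
name        | salary
------------+-------
Engineering | 145285
Finance     | 110538
Finance     | 158910
Finance     | 175063
HR          | 93529 
HR          | 108003
Sales       | NULL  
Marketing   | 94601 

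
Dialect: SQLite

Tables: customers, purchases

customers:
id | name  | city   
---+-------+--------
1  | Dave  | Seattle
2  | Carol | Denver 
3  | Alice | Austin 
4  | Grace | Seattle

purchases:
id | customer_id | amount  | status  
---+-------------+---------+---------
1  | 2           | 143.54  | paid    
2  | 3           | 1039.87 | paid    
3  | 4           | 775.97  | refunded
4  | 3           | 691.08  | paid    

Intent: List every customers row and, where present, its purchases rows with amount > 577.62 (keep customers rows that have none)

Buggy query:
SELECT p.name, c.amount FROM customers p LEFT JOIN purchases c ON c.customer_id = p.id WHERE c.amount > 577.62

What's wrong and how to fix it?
Bug: A WHERE condition on the right-hand table after LEFT JOIN drops unmatched parents

Fix: Move the right-table condition into the ON clause so unmatched parents are kept

Corrected query:
SELECT p.name, c.amount FROM customers p LEFT JOIN purchases c ON c.customer_id = p.id AND c.amount > 577.62

Result:
name  | amount 
------+--------
Dave  | NULL   
Carol | NULL   
Alice | 691.08 
Alice | 1039.87
Grace | 775.97 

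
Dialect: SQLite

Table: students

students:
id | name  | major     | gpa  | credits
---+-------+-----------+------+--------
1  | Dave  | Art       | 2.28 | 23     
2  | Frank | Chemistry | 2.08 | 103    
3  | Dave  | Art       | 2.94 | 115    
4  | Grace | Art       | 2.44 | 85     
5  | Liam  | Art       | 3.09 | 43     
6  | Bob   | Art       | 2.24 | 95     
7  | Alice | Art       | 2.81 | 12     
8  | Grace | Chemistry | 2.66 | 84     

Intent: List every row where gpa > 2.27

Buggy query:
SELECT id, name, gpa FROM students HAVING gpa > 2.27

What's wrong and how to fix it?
Bug: HAVING filters the output of aggregation, but this query has no GROUP BY and no aggregate functions, so SQLite rejects it (HAVING clause on a non-aggregate query); the condition here is per row

Fix: Replace HAVING with WHERE since the condition applies to individual rows

Corrected query:
SELECT id, name, gpa FROM students WHERE gpa > 2.27

Result:
id | name  | gpa 
---+-------+-----
1  | Dave  | 2.28
3  | Dave  | 2.94
4  | Grace | 2.44
5  | Liam  | 3.09
7  | Alice | 2.81
8  | Grace | 2.66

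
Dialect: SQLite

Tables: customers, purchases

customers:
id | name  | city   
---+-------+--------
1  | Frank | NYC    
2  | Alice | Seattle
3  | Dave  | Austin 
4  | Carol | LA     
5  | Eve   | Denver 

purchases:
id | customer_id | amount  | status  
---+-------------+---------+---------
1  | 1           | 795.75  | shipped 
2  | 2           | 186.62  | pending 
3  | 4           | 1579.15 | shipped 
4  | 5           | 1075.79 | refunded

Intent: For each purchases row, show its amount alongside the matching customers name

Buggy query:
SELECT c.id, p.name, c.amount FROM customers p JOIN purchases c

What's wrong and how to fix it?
Bug: Missing join condition: each purchases row is matched to all customers rows instead of just its own

Fix: Specify the join condition linking the foreign key to the parent id

Corrected query:
SELECT c.id, p.name, c.amount FROM customers p JOIN purchases c ON c.customer_id = p.id

Result:
id | name  | amount 
---+-------+--------
1  | Frank | 795.75 
2  | Alice | 186.62 
3  | Carol | 1579.15
4  | Eve   | 1075.79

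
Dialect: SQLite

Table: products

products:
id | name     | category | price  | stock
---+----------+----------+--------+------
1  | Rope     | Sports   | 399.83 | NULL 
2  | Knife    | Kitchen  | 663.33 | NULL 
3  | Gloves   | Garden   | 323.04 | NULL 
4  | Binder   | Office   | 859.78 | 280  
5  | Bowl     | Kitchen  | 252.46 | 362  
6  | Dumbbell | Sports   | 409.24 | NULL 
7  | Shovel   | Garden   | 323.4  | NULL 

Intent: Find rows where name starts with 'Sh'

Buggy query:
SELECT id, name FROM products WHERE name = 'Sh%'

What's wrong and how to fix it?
Bug: '=' compares the literal string including the % character; pattern matching needs LIKE

Fix: Use LIKE for wildcard pattern matching

Corrected query:
SELECT id, name FROM products WHERE name LIKE 'Sh%'

Result:
id | name  
---+-------
7  | Shovel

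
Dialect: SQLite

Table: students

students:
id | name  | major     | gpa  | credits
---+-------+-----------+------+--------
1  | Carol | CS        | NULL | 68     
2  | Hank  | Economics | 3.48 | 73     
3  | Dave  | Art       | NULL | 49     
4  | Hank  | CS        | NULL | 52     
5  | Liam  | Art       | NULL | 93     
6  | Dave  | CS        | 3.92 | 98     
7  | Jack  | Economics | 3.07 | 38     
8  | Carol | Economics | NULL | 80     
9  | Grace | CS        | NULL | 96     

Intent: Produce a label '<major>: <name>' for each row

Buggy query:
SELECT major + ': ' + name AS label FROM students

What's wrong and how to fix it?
Bug: '+' is numeric addition; on text columns SQLite converts them to 0 instead of concatenating

Fix: Use the || operator for string concatenation

Corrected query:
SELECT major || ': ' || name AS label FROM students

Result:
label           
----------------
CS: Carol       
Economics: Hank 
Art: Dave       
CS: Hank        
Art: Liam       
CS: Dave        
Economics: Jack 
Economics: Carol
CS: Grace       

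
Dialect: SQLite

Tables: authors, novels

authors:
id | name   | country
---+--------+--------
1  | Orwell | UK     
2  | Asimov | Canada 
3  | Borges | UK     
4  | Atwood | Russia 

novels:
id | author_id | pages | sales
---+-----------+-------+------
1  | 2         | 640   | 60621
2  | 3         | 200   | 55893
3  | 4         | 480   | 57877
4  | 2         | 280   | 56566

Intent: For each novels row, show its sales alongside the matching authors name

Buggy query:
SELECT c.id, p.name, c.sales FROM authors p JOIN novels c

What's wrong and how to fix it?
Bug: Missing join condition: each novels row is matched to all authors rows instead of just its own

Fix: Add ON c.author_id = p.id to the JOIN

Corrected query:
SELECT c.id, p.name, c.sales FROM authors p JOIN novels c ON c.author_id = p.id

Result:
id | name   | sales
---+--------+------
1  | Asimov | 60621
2  | Borges | 55893
3  | Atwood | 57877
4  | Asimov | 56566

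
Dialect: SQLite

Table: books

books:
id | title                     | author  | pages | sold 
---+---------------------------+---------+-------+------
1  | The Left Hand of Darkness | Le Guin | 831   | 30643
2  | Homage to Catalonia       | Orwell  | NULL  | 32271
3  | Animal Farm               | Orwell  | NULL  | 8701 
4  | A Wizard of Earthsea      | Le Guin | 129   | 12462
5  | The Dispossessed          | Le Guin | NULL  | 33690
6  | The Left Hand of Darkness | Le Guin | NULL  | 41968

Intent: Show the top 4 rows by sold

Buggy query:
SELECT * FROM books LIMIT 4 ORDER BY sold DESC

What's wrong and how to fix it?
Bug: ORDER BY cannot follow LIMIT; LIMIT is the final clause

Fix: Swap the clauses: ORDER BY first, then LIMIT

Corrected query:
SELECT * FROM books ORDER BY sold DESC LIMIT 4

Result:
id | title                     | author  | pages | sold 
---+---------------------------+---------+-------+------
6  | The Left Hand of Darkness | Le Guin | NULL  | 41968
5  | The Dispossessed          | Le Guin | NULL  | 33690
2  | Homage to Catalonia       | Orwell  | NULL  | 32271
1  | The Left Hand of Darkness | Le Guin | 831   | 30643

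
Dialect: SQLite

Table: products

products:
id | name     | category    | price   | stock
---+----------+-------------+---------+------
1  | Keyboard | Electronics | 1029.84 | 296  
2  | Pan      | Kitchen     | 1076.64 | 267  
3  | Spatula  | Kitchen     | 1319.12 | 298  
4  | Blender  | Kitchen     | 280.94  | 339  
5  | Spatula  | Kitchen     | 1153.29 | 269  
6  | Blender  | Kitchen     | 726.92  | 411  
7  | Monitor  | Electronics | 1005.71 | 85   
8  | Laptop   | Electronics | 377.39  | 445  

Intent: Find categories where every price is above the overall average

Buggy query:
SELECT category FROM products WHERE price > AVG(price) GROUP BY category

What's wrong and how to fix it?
Bug: AVG() is an aggregate; it can't sit directly in WHERE

Fix: Use a subquery for AVG and a HAVING MIN(...) filter so the condition holds for every row in the group

Corrected query:
SELECT category FROM products GROUP BY category HAVING MIN(price) > (SELECT AVG(price) FROM products)

Result:
(no rows)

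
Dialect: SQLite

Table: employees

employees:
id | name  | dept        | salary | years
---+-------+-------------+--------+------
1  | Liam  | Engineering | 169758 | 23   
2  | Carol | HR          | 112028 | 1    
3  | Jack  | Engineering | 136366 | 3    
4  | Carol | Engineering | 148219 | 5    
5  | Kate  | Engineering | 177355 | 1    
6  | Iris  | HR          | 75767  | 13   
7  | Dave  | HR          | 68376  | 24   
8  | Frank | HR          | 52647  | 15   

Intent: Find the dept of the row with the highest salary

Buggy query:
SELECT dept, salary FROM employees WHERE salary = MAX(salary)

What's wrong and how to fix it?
Bug: WHERE is evaluated per row; an aggregate over the whole table isn't defined there

Fix: Use a subquery: WHERE salary = (SELECT MAX(salary) FROM employees)

Corrected query:
SELECT dept, salary FROM employees WHERE salary = (SELECT MAX(salary) FROM employees)

Result:
dept        | salary
------------+-------
Engineering | 177355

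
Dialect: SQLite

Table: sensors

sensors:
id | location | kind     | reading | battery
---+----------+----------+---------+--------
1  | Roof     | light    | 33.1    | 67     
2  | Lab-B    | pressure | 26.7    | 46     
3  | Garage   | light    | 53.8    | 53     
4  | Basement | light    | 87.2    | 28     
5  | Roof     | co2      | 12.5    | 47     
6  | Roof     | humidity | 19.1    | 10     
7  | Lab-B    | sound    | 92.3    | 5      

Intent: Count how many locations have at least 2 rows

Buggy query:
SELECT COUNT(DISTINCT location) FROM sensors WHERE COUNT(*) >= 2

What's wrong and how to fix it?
Bug: WHERE filters individual rows, not groups, so a group-level COUNT is invalid there

Fix: Use a subquery that GROUPs and filters with HAVING, then count its rows

Corrected query:
SELECT COUNT(*) FROM (SELECT location FROM sensors GROUP BY location HAVING COUNT(*) >= 2)

Result:
COUNT(*)
--------
2       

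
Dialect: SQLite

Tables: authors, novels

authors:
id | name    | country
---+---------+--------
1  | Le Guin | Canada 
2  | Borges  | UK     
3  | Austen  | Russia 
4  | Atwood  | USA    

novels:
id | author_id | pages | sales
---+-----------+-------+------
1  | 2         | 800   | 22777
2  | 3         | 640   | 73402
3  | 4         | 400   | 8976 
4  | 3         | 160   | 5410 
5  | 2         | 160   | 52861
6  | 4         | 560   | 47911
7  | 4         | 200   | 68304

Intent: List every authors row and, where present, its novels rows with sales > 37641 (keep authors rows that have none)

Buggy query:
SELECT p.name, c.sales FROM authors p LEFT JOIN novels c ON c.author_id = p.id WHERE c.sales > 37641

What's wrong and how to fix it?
Bug: A WHERE condition on the right-hand table after LEFT JOIN drops unmatched parents

Fix: Put 'c.sales > 37641' in the JOIN's ON clause instead of WHERE

Corrected query:
SELECT p.name, c.sales FROM authors p LEFT JOIN novels c ON c.author_id = p.id AND c.sales > 37641

Result:
name    | sales
--------+------
Le Guin | NULL 
Borges  | 52861
Austen  | 73402
Atwood  | 47911
Atwood  | 68304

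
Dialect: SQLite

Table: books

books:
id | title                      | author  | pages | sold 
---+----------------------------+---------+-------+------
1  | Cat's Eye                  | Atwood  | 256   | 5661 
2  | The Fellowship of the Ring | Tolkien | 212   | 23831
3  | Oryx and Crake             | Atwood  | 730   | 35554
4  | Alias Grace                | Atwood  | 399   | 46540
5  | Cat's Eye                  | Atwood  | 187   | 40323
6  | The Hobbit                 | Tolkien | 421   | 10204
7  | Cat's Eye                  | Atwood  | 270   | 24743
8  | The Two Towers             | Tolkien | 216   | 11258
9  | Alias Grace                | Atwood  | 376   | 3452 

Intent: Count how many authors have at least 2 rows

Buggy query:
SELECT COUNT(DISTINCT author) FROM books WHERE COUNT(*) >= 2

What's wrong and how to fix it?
Bug: COUNT(*) cannot appear in WHERE; the per-group count doesn't exist yet

Fix: Use a subquery that GROUPs and filters with HAVING, then count its rows

Corrected query:
SELECT COUNT(*) FROM (SELECT author FROM books GROUP BY author HAVING COUNT(*) >= 2)

Result:
COUNT(*)
--------
2       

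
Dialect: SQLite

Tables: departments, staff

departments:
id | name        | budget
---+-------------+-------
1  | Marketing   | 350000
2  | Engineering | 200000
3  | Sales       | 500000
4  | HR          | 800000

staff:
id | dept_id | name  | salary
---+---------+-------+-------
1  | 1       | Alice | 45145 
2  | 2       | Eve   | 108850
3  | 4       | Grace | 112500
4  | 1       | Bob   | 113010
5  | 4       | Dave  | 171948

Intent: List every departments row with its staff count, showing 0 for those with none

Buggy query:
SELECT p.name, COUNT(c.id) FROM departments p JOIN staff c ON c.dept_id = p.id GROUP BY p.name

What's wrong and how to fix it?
Bug: INNER JOIN drops departments rows that have no matching staff rows

Fix: Use LEFT JOIN so parents without children still appear (COUNT(c.id) gives 0)

Corrected query:
SELECT p.name, COUNT(c.id) FROM departments p LEFT JOIN staff c ON c.dept_id = p.id GROUP BY p.name

Result:
name        | COUNT(c.id)
------------+------------
Engineering | 1          
HR          | 2          
Marketing   | 2          
Sales       | 0          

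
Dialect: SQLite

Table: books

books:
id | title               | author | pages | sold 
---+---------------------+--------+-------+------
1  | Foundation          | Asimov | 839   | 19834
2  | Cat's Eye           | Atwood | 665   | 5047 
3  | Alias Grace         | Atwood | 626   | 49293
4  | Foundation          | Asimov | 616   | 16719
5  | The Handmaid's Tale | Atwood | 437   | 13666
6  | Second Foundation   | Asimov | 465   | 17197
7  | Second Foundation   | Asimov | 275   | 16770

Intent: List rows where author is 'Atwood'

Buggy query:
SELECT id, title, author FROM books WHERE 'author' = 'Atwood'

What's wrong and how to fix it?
Bug: Single quotes denote string literals in SQL; the column name is being compared as a constant string

Fix: Remove the quotes around the column name (or use double quotes for an identifier)

Corrected query:
SELECT id, title, author FROM books WHERE author = 'Atwood'

Result:
id | title               | author
---+---------------------+-------
2  | Cat's Eye           | Atwood
3  | Alias Grace         | Atwood
5  | The Handmaid's Tale | Atwood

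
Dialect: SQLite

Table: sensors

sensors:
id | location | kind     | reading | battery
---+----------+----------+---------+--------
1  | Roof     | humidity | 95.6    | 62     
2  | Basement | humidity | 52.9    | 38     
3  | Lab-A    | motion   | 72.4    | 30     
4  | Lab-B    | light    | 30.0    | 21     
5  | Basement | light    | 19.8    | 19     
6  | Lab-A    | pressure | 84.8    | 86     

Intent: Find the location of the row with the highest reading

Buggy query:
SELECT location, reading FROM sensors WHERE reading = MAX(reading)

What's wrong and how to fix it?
Bug: WHERE is evaluated per row; an aggregate over the whole table isn't defined there

Fix: Wrap MAX in a scalar subquery so WHERE compares against a single value

Corrected query:
SELECT location, reading FROM sensors WHERE reading = (SELECT MAX(reading) FROM sensors)

Result:
location | reading
---------+--------
Roof     | 95.6   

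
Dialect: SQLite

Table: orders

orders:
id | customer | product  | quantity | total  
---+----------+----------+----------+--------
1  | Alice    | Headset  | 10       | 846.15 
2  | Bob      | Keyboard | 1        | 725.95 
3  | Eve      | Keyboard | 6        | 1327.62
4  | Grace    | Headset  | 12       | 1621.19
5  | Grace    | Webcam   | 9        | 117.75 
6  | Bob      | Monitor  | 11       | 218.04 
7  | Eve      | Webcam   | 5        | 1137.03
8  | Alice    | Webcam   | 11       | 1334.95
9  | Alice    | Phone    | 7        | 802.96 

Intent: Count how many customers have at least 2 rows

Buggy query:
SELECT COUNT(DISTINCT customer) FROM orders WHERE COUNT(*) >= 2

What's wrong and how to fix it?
Bug: COUNT(*) cannot appear in WHERE; the per-group count doesn't exist yet

Fix: Use a subquery that GROUPs and filters with HAVING, then count its rows

Corrected query:
SELECT COUNT(*) FROM (SELECT customer FROM orders GROUP BY customer HAVING COUNT(*) >= 2)

Result:
COUNT(*)
--------
4       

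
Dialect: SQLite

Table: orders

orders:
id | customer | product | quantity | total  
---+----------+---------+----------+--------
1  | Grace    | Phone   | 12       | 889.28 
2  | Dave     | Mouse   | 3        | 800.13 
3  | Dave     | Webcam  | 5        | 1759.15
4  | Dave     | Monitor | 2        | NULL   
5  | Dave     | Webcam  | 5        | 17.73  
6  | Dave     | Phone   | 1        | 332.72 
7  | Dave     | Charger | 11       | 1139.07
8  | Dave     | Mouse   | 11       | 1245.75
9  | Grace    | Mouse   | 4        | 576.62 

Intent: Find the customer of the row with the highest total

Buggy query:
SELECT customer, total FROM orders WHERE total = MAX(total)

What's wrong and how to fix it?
Bug: WHERE is evaluated per row; an aggregate over the whole table isn't defined there

Fix: Wrap MAX in a scalar subquery so WHERE compares against a single value

Corrected query:
SELECT customer, total FROM orders WHERE total = (SELECT MAX(total) FROM orders)

Result:
customer | total  
---------+--------
Dave     | 1759.15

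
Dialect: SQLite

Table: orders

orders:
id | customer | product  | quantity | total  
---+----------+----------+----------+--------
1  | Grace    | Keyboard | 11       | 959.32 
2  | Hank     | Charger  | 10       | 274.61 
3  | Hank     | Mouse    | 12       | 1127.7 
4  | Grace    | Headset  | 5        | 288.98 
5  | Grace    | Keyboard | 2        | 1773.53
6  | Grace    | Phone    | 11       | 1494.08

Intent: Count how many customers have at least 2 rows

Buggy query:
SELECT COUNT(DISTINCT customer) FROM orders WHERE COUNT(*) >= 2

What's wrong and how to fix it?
Bug: COUNT(*) cannot appear in WHERE; the per-group count doesn't exist yet

Fix: Use a subquery that GROUPs and filters with HAVING, then count its rows

Corrected query:
SELECT COUNT(*) FROM (SELECT customer FROM orders GROUP BY customer HAVING COUNT(*) >= 2)

Result:
COUNT(*)
--------
2       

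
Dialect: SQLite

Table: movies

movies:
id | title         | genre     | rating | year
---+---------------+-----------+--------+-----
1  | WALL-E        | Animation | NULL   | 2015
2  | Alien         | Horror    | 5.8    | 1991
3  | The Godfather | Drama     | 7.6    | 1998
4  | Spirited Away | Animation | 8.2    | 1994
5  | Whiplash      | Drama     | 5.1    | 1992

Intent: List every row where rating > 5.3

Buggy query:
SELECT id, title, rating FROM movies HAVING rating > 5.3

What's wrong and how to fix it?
Bug: HAVING filters the output of aggregation, but this query has no GROUP BY and no aggregate functions, so SQLite rejects it (HAVING clause on a non-aggregate query); the condition here is per row

Fix: Replace HAVING with WHERE since the condition applies to individual rows

Corrected query:
SELECT id, title, rating FROM movies WHERE rating > 5.3

Result:
id | title         | rating
---+---------------+-------
2  | Alien         | 5.8   
3  | The Godfather | 7.6   
4  | Spirited Away | 8.2   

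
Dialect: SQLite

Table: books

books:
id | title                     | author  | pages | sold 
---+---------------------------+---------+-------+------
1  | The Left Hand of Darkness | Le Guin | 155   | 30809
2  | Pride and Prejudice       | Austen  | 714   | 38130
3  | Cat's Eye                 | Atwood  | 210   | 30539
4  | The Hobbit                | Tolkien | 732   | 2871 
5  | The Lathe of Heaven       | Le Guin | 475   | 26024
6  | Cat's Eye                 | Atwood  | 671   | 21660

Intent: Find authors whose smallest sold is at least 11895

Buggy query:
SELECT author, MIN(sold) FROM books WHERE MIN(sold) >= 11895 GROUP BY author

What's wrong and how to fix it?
Bug: MIN() in WHERE is a misuse of aggregate

Fix: Replace WHERE with HAVING after the GROUP BY

Corrected query:
SELECT author, MIN(sold) FROM books GROUP BY author HAVING MIN(sold) >= 11895

Result:
author  | MIN(sold)
--------+----------
Atwood  | 21660    
Austen  | 38130    
Le Guin | 26024    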